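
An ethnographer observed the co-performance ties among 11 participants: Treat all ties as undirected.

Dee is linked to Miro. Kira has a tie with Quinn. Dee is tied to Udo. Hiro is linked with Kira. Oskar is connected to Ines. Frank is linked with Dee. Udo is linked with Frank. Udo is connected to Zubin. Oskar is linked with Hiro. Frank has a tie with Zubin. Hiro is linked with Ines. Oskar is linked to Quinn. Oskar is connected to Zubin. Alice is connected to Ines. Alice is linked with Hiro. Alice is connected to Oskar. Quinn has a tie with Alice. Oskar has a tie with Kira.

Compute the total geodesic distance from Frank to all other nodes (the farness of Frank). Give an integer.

Distances from Frank: Alice:3, Dee:1, Hiro:3, Ines:3, Kira:3, Miro:2, Oskar:2, Quinn:3, Udo:1, Zubin:1.
Sum = 3 + 1 + 3 + 3 + 3 + 2 + 2 + 3 + 1 + 1 = 22.

22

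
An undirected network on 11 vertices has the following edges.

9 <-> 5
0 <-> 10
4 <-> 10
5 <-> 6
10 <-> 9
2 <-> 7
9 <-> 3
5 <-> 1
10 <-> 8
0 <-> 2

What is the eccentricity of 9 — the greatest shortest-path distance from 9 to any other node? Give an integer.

Distances from 9: 0:2, 1:2, 2:3, 3:1, 4:2, 5:1, 6:2, 7:4, 8:2, 10:1.
The largest is 4 (to 7), so the eccentricity of 9 is 4.

4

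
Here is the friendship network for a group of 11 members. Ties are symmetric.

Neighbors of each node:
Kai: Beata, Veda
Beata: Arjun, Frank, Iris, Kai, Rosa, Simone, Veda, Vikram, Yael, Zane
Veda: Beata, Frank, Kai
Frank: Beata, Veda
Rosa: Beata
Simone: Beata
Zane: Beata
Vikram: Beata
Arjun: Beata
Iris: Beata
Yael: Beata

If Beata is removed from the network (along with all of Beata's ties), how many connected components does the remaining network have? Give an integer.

8

Without Beata, the remaining ties split the others into: {Vikram}; {Frank, Kai, Veda}; {Zane}; {Yael}; {Iris}; {Simone}; {Rosa}; {Arjun}.
That's 8 separate components.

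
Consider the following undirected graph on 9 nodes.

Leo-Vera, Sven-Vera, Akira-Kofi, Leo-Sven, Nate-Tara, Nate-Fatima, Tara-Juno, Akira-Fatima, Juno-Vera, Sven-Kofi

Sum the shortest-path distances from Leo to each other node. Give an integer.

20

Distances from Leo: Akira:3, Fatima:4, Juno:2, Kofi:2, Nate:4, Sven:1, Tara:3, Vera:1.
Sum = 3 + 4 + 2 + 2 + 4 + 1 + 3 + 1 = 20.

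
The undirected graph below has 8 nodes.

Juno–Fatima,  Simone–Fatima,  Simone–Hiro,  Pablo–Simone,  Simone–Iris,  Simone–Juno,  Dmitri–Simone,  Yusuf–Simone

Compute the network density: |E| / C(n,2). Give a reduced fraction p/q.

There are 8 edges and 8 nodes, so the maximum possible is C(8,2) = 28.
Density = 8/28 = 2/7.

2/7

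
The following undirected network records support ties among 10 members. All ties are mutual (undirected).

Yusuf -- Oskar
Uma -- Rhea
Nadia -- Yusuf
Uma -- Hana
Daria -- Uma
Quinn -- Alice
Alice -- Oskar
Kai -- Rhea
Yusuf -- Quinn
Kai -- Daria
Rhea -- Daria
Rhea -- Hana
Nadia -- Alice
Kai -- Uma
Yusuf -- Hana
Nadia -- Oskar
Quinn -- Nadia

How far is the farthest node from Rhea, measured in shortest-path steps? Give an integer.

4

Distances from Rhea: Alice:4, Daria:1, Hana:1, Kai:1, Nadia:3, Oskar:3, Quinn:3, Uma:1, Yusuf:2.
The largest is 4 (to Alice), so the eccentricity of Rhea is 4.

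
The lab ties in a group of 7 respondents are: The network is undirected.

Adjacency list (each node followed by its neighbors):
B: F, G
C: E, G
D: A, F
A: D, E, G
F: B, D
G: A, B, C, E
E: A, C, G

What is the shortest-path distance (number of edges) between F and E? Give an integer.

One shortest route is F – B – G – E, which uses 3 edges, and at distance 2 from F we only reach {A, G}, which does not include E. So d(F,E) = 3.

3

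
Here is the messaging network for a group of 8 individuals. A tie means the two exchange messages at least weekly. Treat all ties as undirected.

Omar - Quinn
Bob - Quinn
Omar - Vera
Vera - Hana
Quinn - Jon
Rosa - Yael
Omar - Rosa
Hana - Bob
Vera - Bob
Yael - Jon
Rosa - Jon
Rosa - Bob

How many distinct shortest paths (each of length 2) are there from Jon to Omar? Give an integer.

The shortest distance is 2. The length-2 paths are: Jon–Rosa–Omar; Jon–Quinn–Omar.
That gives 2 distinct shortest paths.

2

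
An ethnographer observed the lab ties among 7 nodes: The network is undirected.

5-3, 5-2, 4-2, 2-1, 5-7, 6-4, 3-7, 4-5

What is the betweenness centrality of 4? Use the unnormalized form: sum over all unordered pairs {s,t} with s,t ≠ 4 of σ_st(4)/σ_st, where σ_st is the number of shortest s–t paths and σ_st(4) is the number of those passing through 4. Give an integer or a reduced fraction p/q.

5

Pairs whose geodesics pass through 4 — 6–2: 1; 6–1: 1; 6–3: 1; 6–7: 1; 6–5: 1.
All other pairs contribute 0.
Summing the contributions gives betweenness(4) = 5.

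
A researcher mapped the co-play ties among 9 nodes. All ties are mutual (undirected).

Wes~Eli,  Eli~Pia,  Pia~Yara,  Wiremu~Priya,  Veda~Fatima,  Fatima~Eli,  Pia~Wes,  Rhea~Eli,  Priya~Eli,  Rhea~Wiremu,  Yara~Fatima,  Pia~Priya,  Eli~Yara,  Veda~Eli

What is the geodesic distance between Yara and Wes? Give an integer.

2

One shortest route is Yara – Pia – Wes, which uses 2 edges, and Yara and Wes are not directly tied, so nothing shorter exists. So d(Yara,Wes) = 2.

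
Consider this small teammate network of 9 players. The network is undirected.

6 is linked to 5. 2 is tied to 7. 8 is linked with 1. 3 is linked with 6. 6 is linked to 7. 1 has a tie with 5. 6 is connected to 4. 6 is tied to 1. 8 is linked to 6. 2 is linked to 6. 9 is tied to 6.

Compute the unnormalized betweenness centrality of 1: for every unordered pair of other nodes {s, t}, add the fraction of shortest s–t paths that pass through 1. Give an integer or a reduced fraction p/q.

1/2

Pairs whose geodesics pass through 1 — 8–5: 1/2.
All other pairs contribute 0.
Summing the contributions gives betweenness(1) = 1/2.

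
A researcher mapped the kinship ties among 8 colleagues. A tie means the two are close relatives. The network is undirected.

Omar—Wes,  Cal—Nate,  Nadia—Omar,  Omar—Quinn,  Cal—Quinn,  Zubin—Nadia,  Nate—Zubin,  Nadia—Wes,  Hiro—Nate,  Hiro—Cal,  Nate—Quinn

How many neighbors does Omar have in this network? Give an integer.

3

Omar is directly tied to Nadia, Quinn, and Wes. That is 3 neighbors, so the degree of Omar is 3.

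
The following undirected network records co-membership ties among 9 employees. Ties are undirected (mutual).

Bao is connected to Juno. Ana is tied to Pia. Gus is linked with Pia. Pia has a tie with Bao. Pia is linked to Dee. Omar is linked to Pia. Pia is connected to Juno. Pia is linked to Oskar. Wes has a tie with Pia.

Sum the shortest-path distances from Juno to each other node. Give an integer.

Distances from Juno: Ana:2, Bao:1, Dee:2, Gus:2, Omar:2, Oskar:2, Pia:1, Wes:2.
Sum = 2 + 1 + 2 + 2 + 2 + 2 + 1 + 2 = 14.

14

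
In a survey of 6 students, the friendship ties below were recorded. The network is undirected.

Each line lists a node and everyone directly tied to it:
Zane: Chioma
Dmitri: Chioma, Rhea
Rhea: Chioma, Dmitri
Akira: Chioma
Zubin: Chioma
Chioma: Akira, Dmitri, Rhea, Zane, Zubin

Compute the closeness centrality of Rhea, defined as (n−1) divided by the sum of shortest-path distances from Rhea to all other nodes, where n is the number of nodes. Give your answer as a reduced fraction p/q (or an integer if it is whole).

Distances from Rhea: Akira:2, Chioma:1, Dmitri:1, Zane:2, Zubin:2. Sum = 8.
n = 6, so closeness = 5/8.

5/8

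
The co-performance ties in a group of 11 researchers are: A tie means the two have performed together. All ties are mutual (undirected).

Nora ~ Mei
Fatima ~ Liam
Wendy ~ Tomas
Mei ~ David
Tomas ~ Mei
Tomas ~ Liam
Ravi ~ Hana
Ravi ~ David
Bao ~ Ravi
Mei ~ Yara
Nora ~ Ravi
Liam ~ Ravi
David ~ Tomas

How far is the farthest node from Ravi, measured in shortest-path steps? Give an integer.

Distances from Ravi: Bao:1, David:1, Fatima:2, Hana:1, Liam:1, Mei:2, Nora:1, Tomas:2, Wendy:3, Yara:3.
The largest is 3 (to Yara and Wendy), so the eccentricity of Ravi is 3.

3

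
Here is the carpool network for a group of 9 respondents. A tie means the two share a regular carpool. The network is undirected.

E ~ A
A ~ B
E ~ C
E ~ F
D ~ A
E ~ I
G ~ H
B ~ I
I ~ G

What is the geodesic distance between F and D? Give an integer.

One shortest route is F – E – A – D, which uses 3 edges, and at distance 2 from F we only reach {A, C, I}, which does not include D. So d(F,D) = 3.

3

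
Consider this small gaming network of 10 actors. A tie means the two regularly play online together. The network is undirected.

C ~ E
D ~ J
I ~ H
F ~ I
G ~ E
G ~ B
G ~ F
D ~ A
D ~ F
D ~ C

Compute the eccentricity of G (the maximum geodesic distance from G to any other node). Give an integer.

3

Distances from G: A:3, B:1, C:2, D:2, E:1, F:1, H:3, I:2, J:3.
The largest is 3 (to H, A, and J), so the eccentricity of G is 3.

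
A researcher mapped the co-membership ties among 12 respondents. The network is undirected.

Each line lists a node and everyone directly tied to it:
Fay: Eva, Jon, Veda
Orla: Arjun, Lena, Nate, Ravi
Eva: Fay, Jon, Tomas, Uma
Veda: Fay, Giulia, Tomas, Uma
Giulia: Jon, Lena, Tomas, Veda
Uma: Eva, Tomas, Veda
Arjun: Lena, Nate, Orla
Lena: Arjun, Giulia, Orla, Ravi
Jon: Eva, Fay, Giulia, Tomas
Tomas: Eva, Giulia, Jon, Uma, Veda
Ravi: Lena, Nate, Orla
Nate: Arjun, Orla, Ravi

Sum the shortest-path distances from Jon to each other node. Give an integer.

Distances from Jon: Arjun:3, Eva:1, Fay:1, Giulia:1, Lena:2, Nate:4, Orla:3, Ravi:3, Tomas:1, Uma:2, Veda:2.
Sum = 3 + 1 + 1 + 1 + 2 + 4 + 3 + 3 + 1 + 2 + 2 = 23.

23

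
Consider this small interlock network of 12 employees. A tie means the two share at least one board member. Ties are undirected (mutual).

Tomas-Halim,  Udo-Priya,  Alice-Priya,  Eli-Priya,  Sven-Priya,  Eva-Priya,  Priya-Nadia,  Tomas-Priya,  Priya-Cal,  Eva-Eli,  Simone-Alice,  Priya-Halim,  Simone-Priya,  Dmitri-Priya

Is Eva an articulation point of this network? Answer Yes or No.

Even without Eva, every remaining node can still reach every other (the residual graph is connected), so Eva is not a cut vertex.

No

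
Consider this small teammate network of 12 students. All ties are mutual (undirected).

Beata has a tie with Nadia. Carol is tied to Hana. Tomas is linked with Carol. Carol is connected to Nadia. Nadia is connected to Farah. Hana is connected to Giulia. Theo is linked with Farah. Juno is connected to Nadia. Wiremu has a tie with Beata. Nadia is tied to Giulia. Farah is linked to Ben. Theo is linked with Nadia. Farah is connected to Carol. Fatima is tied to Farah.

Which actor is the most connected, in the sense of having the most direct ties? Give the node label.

Nadia

Degrees — Beata:2, Ben:1, Carol:4, Farah:5, Fatima:1, Giulia:2, Hana:2, Juno:1, Nadia:6, Theo:2, Tomas:1, Wiremu:1.
The maximum is 6, attained only by Nadia.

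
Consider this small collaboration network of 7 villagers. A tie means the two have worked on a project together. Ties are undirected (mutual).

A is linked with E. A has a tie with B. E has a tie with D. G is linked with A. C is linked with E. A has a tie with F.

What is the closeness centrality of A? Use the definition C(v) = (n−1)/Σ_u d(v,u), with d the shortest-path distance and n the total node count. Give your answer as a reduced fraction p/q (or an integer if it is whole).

Distances from A: B:1, C:2, D:2, E:1, F:1, G:1. Sum = 8.
n = 7, so closeness = 6/8 = 3/4.

3/4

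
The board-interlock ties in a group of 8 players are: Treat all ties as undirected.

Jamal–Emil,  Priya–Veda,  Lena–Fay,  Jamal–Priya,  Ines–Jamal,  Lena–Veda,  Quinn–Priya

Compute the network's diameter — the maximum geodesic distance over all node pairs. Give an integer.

Eccentricity of each node (its greatest distance to any other): Emil:5, Fay:5, Ines:5, Jamal:4, Lena:4, Priya:3, Quinn:4, Veda:3.
The maximum eccentricity is 5, realized for instance by the pair Ines–Fay via Ines – Jamal – Priya – Veda – Lena – Fay. So the diameter is 5.

5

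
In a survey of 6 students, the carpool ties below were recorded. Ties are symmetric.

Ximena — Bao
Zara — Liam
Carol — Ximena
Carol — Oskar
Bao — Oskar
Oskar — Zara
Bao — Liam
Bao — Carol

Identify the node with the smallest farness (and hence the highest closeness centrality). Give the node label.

Farness (sum of distances to all others) for each node — Bao:6, Carol:7, Liam:8, Oskar:7, Ximena:9, Zara:9.
The smallest farness is 6, for Bao, so Bao has the highest closeness.

Bao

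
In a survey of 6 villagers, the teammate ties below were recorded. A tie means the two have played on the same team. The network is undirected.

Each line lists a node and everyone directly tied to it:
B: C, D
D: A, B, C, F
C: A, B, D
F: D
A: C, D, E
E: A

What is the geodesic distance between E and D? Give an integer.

One shortest route is E – A – D, which uses 2 edges, and E and D are not directly tied, so nothing shorter exists. So d(E,D) = 2.

2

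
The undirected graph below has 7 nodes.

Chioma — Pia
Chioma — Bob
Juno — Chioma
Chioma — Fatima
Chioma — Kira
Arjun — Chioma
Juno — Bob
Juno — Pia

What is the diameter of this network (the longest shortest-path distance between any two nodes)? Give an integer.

2

Eccentricity of each node (its greatest distance to any other): Arjun:2, Bob:2, Chioma:1, Fatima:2, Juno:2, Kira:2, Pia:2.
The maximum eccentricity is 2, realized for instance by the pair Juno–Fatima via Juno – Chioma – Fatima. So the diameter is 2.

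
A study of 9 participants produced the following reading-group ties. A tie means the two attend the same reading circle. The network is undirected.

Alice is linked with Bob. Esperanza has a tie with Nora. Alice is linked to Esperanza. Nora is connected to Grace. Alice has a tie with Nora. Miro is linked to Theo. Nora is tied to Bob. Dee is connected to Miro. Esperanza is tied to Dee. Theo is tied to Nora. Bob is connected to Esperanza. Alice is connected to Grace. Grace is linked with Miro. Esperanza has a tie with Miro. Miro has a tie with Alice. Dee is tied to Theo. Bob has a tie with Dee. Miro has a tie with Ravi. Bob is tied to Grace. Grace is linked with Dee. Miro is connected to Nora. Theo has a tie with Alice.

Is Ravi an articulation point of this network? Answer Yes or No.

Even without Ravi, every remaining node can still reach every other (the residual graph is connected), so Ravi is not a cut vertex.

No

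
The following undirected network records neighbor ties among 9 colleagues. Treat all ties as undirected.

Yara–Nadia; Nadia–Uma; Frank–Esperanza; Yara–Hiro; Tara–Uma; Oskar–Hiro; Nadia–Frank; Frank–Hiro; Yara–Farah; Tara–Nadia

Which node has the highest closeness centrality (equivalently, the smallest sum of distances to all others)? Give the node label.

Farness (sum of distances to all others) for each node — Esperanza:21, Farah:21, Frank:14, Hiro:15, Nadia:13, Oskar:22, Tara:19, Uma:19, Yara:14.
The smallest farness is 13, for Nadia, so Nadia has the highest closeness.

Nadia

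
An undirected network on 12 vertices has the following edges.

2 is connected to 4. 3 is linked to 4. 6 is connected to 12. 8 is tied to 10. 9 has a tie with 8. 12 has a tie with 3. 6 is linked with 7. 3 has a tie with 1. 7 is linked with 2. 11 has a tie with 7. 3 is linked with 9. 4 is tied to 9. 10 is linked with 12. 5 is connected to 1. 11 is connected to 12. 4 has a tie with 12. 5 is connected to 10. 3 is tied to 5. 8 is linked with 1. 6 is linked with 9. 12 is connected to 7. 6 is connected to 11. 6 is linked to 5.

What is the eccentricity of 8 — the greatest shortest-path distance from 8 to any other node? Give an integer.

Distances from 8: 1:1, 2:3, 3:2, 4:2, 5:2, 6:2, 7:3, 9:1, 10:1, 11:3, 12:2.
The largest is 3 (to 7, 11, and 2), so the eccentricity of 8 is 3.

3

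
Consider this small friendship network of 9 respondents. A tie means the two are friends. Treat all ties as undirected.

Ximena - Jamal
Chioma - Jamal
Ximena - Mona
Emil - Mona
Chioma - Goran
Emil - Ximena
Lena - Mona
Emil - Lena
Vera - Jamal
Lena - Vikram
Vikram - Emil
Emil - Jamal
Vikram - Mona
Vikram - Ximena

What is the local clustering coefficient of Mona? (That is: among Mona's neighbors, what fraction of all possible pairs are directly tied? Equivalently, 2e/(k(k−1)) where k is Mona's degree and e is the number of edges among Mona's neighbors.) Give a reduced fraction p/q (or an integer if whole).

5/6

Mona's neighbors: Emil, Lena, Vikram, and Ximena (k = 4).
Possible neighbor pairs: C(4,2) = 6. Edges among them: Emil–Lena, Emil–Vikram, Emil–Ximena, Lena–Vikram, Vikram–Ximena → e = 5.
Clustering(Mona) = 5/6.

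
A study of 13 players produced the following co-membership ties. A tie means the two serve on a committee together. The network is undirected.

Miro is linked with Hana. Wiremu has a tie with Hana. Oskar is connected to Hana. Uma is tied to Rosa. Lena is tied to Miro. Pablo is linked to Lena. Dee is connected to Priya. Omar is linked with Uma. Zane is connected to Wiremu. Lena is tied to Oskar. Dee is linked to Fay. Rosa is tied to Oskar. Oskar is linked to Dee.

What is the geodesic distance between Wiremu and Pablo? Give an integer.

4

One shortest route is Wiremu – Hana – Miro – Lena – Pablo, which uses 4 edges, and at distance 3 from Wiremu we only reach {Dee, Lena, Rosa}, which does not include Pablo. So d(Wiremu,Pablo) = 4.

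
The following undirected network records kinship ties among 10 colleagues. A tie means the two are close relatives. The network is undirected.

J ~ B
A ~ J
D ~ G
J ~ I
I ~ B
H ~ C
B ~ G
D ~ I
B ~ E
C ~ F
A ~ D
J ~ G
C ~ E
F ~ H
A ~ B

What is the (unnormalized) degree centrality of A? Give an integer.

A is directly tied to B, D, and J. That is 3 neighbors, so the degree of A is 3.

3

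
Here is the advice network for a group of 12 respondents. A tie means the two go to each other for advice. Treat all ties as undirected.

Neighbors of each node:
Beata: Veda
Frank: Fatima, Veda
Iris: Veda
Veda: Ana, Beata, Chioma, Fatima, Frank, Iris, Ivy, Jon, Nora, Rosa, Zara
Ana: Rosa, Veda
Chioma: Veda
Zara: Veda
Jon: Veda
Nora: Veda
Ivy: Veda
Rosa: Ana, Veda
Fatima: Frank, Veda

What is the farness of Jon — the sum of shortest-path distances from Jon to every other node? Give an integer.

21

Distances from Jon: Ana:2, Beata:2, Chioma:2, Fatima:2, Frank:2, Iris:2, Ivy:2, Nora:2, Rosa:2, Veda:1, Zara:2.
Sum = 2 + 2 + 2 + 2 + 2 + 2 + 2 + 2 + 2 + 1 + 2 = 21.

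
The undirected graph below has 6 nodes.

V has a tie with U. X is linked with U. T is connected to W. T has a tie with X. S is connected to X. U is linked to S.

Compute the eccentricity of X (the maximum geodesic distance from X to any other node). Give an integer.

2

Distances from X: S:1, T:1, U:1, V:2, W:2.
The largest is 2 (to V and W), so the eccentricity of X is 2.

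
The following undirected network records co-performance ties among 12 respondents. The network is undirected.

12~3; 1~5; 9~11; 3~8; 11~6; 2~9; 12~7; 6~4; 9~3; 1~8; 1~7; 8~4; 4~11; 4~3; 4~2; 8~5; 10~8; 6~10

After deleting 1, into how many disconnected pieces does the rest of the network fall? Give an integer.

1's neighbors (5, 7, and 8) remain reachable from one another through other ties, so the rest of the network stays in one piece.

1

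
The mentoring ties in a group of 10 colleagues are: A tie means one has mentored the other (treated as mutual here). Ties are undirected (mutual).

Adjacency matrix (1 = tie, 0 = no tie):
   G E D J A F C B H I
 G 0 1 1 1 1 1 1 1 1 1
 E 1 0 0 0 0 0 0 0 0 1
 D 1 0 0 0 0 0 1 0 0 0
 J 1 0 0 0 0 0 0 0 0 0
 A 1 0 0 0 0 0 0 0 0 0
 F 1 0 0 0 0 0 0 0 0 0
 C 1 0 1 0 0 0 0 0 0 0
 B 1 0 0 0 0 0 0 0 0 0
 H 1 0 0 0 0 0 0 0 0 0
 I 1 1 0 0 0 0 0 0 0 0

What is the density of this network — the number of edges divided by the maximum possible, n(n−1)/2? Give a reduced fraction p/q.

11/45

There are 11 edges and 10 nodes, so the maximum possible is C(10,2) = 45.
Density = 11/45.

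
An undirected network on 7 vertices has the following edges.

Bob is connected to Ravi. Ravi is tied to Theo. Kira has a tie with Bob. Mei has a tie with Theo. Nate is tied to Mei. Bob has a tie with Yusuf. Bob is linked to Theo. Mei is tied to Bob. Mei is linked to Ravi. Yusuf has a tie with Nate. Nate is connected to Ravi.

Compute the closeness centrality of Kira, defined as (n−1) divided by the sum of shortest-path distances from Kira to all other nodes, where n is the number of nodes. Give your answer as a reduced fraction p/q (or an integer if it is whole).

Distances from Kira: Bob:1, Mei:2, Nate:3, Ravi:2, Theo:2, Yusuf:2. Sum = 12.
n = 7, so closeness = 6/12 = 1/2.

1/2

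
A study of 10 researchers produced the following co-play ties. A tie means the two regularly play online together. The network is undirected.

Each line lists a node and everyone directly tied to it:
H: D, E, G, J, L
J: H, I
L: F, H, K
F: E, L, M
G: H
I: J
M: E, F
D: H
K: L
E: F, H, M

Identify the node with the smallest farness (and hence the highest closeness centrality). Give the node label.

Farness (sum of distances to all others) for each node — D:21, E:17, F:20, G:21, H:13, I:27, J:19, K:24, L:16, M:22.
The smallest farness is 13, for H, so H has the highest closeness.

H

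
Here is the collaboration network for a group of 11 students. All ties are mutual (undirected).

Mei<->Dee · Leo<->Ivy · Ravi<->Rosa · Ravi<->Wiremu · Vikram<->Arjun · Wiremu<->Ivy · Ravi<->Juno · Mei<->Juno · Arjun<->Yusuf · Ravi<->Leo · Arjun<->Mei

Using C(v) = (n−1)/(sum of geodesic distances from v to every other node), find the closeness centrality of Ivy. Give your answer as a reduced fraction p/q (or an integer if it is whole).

Distances from Ivy: Arjun:5, Dee:5, Juno:3, Leo:1, Mei:4, Ravi:2, Rosa:3, Vikram:6, Wiremu:1, Yusuf:6. Sum = 36.
n = 11, so closeness = 10/36 = 5/18.

5/18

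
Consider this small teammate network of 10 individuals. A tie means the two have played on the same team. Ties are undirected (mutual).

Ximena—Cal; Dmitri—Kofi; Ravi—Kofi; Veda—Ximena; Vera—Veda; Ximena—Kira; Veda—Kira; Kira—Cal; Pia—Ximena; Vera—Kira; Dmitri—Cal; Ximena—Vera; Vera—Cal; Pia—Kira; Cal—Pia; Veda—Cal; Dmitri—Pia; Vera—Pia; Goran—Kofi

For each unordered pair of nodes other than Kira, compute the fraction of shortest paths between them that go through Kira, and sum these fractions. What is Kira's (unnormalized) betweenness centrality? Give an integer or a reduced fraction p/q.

Pairs whose geodesics pass through Kira — Pia–Veda: 1/4.
All other pairs contribute 0.
Summing the contributions gives betweenness(Kira) = 1/4.

1/4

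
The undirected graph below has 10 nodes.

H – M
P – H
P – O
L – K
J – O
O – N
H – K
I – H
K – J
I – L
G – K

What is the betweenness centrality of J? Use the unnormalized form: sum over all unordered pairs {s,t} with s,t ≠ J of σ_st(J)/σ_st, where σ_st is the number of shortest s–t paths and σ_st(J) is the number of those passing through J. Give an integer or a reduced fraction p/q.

6

Pairs whose geodesics pass through J — G–O: 1; G–N: 1; O–K: 1; O–L: 1; N–K: 1; N–L: 1.
All other pairs contribute 0.
Summing the contributions gives betweenness(J) = 6.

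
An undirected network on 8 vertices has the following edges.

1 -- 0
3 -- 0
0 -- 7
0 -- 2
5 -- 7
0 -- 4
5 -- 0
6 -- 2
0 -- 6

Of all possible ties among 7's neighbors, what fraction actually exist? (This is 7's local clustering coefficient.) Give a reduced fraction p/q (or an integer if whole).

7's neighbors: 0 and 5 (k = 2).
Possible neighbor pairs: C(2,2) = 1. Edges among them: 0–5 → e = 1.
Clustering(7) = 1/1.

1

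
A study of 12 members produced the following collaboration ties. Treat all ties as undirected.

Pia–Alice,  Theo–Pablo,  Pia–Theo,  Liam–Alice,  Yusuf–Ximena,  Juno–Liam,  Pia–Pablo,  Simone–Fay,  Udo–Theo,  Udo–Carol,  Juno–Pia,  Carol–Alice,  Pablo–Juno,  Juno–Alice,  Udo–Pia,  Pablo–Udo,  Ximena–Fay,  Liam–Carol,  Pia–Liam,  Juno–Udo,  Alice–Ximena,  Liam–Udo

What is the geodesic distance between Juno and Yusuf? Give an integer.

3

One shortest route is Juno – Alice – Ximena – Yusuf, which uses 3 edges, and at distance 2 from Juno we only reach {Carol, Theo, Ximena}, which does not include Yusuf. So d(Juno,Yusuf) = 3.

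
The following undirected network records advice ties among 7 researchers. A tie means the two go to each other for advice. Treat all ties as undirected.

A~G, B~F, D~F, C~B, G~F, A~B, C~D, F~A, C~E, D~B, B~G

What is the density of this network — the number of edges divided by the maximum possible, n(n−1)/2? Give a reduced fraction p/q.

11/21

There are 11 edges and 7 nodes, so the maximum possible is C(7,2) = 21.
Density = 11/21.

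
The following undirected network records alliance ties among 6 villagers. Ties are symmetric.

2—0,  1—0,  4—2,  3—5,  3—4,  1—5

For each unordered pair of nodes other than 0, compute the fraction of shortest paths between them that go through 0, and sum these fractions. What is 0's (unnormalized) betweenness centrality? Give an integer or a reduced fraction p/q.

2

Pairs whose geodesics pass through 0 — 2–5: 1/2; 2–1: 1; 4–1: 1/2.
All other pairs contribute 0.
Summing the contributions gives betweenness(0) = 2.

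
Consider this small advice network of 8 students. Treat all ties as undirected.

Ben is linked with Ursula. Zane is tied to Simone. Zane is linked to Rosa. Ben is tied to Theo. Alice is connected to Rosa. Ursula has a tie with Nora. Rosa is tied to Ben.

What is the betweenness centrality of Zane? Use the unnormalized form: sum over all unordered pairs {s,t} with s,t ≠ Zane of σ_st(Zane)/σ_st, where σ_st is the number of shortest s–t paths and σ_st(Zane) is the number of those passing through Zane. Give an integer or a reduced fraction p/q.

Pairs whose geodesics pass through Zane — Ursula–Simone: 1; Theo–Simone: 1; Simone–Ben: 1; Simone–Rosa: 1; Simone–Alice: 1; Simone–Nora: 1.
All other pairs contribute 0.
Summing the contributions gives betweenness(Zane) = 6.

6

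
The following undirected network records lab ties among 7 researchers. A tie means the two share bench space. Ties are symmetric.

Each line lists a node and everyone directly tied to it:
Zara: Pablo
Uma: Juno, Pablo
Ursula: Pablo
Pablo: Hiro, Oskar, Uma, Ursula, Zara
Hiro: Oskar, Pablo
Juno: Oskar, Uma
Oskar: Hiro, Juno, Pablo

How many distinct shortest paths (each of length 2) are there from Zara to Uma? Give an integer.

The shortest distance is 2, and the only length-2 path is Zara–Pablo–Uma. So there is exactly 1 shortest path.

1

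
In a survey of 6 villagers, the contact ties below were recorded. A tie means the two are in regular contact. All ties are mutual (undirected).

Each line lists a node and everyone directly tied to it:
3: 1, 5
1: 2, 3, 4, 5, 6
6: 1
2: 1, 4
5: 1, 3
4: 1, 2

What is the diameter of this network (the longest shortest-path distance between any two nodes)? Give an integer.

Eccentricity of each node (its greatest distance to any other): 1:1, 2:2, 3:2, 4:2, 5:2, 6:2.
The maximum eccentricity is 2, realized for instance by the pair 5–2 via 5 – 1 – 2. So the diameter is 2.

2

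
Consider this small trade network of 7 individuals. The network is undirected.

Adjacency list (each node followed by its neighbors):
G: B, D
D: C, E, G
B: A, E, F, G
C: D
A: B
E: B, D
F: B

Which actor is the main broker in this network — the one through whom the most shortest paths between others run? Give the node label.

Unnormalized betweenness of each node: A:0, B:19/2, C:0, D:11/2, E:3, F:0, G:3.
B has the largest value, 19/2, making it the main broker — the node through which the most shortest paths run.

B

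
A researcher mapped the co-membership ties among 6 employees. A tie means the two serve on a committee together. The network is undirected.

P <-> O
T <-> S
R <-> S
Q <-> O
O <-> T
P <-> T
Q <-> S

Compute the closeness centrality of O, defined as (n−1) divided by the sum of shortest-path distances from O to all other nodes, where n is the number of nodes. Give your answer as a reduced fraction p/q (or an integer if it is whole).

5/8

Distances from O: P:1, Q:1, R:3, S:2, T:1. Sum = 8.
n = 6, so closeness = 5/8.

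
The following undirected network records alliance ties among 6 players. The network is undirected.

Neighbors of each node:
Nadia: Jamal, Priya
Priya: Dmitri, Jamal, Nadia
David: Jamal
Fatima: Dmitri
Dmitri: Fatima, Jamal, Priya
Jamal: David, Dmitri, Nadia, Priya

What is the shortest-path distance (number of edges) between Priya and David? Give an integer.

One shortest route is Priya – Jamal – David, which uses 2 edges, and Priya and David are not directly tied, so nothing shorter exists. So d(Priya,David) = 2.

2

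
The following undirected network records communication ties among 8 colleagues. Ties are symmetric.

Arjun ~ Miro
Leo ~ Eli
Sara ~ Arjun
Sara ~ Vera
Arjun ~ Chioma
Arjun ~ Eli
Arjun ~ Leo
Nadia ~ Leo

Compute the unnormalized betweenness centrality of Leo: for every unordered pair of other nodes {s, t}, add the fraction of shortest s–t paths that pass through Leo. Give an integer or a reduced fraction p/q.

Pairs whose geodesics pass through Leo — Miro–Nadia: 1; Nadia–Arjun: 1; Nadia–Chioma: 1; Nadia–Sara: 1; Nadia–Vera: 1; Nadia–Eli: 1.
All other pairs contribute 0.
Summing the contributions gives betweenness(Leo) = 6.

6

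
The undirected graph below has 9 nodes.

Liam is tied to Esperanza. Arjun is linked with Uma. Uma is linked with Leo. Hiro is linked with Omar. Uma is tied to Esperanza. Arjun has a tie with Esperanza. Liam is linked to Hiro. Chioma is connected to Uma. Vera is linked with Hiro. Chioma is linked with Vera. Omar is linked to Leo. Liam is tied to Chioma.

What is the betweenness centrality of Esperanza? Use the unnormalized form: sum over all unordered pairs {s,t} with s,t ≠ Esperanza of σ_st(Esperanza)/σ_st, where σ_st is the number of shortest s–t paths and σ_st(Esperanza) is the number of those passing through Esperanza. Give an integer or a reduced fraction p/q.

Pairs whose geodesics pass through Esperanza — Leo–Liam: 1/3; Hiro–Arjun: 1; Hiro–Uma: 1/4; Liam–Arjun: 1; Liam–Uma: 1/2.
All other pairs contribute 0.
Summing the contributions gives betweenness(Esperanza) = 37/12.

37/12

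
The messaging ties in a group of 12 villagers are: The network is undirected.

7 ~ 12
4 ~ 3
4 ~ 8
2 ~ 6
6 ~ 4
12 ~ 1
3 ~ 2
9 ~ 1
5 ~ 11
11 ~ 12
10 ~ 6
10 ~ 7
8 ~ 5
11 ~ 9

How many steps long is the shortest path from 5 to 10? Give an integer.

4

One shortest route is 5 – 11 – 12 – 7 – 10, which uses 4 edges, and at distance 3 from 5 we only reach {1, 3, 6, 7}, which does not include 10. So d(5,10) = 4.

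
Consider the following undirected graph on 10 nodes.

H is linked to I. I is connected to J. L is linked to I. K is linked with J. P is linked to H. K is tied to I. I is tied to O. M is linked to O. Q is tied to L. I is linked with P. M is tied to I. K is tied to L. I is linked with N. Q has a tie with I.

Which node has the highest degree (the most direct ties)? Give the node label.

I

Degrees — H:2, I:9, J:2, K:3, L:3, M:2, N:1, O:2, P:2, Q:2.
The maximum is 9, attained only by I.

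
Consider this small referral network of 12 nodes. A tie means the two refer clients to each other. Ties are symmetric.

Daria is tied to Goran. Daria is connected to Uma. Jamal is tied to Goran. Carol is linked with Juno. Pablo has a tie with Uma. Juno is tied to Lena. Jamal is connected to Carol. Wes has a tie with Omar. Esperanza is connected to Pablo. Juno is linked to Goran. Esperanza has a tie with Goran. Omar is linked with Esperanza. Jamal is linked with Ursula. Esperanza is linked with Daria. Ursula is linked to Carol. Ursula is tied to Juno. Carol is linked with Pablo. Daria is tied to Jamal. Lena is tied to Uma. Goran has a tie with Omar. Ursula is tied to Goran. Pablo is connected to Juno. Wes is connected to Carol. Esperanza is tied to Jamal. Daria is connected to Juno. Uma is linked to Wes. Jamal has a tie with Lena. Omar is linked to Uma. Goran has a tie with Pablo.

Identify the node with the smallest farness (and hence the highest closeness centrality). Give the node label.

Goran

Farness (sum of distances to all others) for each node — Carol:17, Daria:17, Esperanza:17, Goran:15, Jamal:16, Juno:16, Lena:19, Omar:18, Pablo:17, Uma:18, Ursula:19, Wes:19.
The smallest farness is 15, for Goran, so Goran has the highest closeness.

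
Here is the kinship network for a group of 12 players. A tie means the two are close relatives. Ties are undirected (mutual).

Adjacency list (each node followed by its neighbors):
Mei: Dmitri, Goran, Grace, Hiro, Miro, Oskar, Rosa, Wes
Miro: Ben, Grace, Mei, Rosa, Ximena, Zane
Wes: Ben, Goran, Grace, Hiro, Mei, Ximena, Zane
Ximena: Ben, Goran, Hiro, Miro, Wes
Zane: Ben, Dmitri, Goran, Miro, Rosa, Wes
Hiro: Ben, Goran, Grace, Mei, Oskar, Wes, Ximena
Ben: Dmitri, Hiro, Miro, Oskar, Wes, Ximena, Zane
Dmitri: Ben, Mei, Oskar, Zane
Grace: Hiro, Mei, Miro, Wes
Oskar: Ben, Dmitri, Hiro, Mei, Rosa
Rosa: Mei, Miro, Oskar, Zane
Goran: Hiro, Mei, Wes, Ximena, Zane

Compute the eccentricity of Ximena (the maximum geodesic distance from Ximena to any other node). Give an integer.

Distances from Ximena: Ben:1, Dmitri:2, Goran:1, Grace:2, Hiro:1, Mei:2, Miro:1, Oskar:2, Rosa:2, Wes:1, Zane:2.
The largest is 2 (to Grace, Oskar, Mei, Zane, Dmitri, and Rosa), so the eccentricity of Ximena is 2.

2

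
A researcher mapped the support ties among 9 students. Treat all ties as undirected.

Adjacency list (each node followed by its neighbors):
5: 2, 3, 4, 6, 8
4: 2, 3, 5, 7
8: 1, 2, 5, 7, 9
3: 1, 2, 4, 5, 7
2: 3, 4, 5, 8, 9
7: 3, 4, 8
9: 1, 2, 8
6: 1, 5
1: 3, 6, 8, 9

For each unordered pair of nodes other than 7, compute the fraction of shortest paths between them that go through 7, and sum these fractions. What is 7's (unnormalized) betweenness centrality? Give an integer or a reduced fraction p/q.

7/12

Pairs whose geodesics pass through 7 — 4–8: 1/3; 3–8: 1/4.
All other pairs contribute 0.
Summing the contributions gives betweenness(7) = 7/12.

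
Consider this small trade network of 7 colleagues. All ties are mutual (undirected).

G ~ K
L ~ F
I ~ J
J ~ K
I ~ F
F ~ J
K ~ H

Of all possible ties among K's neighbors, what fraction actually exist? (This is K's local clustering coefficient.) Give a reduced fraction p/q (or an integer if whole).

0

K's neighbors: G, H, and J (k = 3).
Possible neighbor pairs: C(3,2) = 3. Edges among them: none → e = 0.
Clustering(K) = 0/3 = 0.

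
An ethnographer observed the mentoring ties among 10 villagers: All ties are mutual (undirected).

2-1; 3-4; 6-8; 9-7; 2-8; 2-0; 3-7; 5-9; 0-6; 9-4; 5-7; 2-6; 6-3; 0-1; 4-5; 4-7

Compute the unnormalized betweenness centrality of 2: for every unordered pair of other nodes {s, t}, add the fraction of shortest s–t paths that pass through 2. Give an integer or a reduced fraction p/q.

9/2

Pairs whose geodesics pass through 2 — 3–1: 1/2; 5–1: 2/4; 7–1: 1/2; 4–1: 1/2; 9–1: 2/4; 8–1: 1; 8–0: 1/2; 1–6: 1/2.
All other pairs contribute 0.
Summing the contributions gives betweenness(2) = 9/2.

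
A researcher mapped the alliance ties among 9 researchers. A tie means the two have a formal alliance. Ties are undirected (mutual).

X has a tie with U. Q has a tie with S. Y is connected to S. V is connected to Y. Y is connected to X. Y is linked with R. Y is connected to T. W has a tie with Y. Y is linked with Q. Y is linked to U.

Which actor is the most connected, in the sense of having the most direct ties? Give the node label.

Degrees — Q:2, R:1, S:2, T:1, U:2, V:1, W:1, X:2, Y:8.
The maximum is 8, attained only by Y.

Y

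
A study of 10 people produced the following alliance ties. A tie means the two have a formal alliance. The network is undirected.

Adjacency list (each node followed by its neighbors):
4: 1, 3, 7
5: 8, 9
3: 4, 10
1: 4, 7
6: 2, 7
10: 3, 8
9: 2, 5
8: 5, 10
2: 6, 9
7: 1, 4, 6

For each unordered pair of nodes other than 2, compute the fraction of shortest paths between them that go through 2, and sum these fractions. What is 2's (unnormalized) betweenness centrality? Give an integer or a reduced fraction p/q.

15/2

Pairs whose geodesics pass through 2 — 7–5: 1; 7–9: 1; 1–5: 1/2; 1–9: 1; 4–9: 1; 8–6: 1; 5–6: 1; 9–6: 1.
All other pairs contribute 0.
Summing the contributions gives betweenness(2) = 15/2.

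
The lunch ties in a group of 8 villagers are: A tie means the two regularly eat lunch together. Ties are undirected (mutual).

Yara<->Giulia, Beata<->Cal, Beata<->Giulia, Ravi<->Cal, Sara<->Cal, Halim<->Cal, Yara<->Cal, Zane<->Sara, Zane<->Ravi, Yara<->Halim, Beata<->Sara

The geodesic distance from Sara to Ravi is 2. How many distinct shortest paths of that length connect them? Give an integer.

The shortest distance is 2. The length-2 paths are: Sara–Cal–Ravi; Sara–Zane–Ravi.
That gives 2 distinct shortest paths.

2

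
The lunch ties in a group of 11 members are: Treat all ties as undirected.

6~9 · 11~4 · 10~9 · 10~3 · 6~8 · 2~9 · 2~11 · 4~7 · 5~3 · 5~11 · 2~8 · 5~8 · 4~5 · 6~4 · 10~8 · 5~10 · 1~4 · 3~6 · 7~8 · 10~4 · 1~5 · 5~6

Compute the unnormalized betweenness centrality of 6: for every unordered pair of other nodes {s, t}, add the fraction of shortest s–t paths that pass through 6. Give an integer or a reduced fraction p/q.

259/60

Pairs whose geodesics pass through 6 — 2–3: 2/6; 8–9: 1/3; 8–4: 1/4; 8–3: 1/3; 9–5: 1/2; 9–4: 1/2; 9–7: 2/5; 9–3: 1/2; 9–1: 2/4; 4–3: 1/3; 7–3: 2/6.
All other pairs contribute 0.
Summing the contributions gives betweenness(6) = 259/60.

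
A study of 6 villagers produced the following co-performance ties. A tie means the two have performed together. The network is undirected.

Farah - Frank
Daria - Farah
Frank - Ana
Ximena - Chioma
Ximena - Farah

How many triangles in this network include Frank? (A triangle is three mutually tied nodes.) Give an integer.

Frank's neighbors are Ana and Farah, but none of them are tied to each other, so no triangle contains Frank.

0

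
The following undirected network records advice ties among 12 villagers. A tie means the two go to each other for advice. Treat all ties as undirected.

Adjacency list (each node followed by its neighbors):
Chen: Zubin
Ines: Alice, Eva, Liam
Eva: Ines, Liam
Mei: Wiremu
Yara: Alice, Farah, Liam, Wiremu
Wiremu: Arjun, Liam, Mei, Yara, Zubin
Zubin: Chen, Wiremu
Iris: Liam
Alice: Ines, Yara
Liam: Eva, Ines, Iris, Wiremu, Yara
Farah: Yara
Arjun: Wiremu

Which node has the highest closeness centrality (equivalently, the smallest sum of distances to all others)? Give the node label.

Farness (sum of distances to all others) for each node — Alice:26, Arjun:27, Chen:35, Eva:26, Farah:29, Ines:25, Iris:28, Liam:18, Mei:27, Wiremu:17, Yara:19, Zubin:25.
The smallest farness is 17, for Wiremu, so Wiremu has the highest closeness.

Wiremu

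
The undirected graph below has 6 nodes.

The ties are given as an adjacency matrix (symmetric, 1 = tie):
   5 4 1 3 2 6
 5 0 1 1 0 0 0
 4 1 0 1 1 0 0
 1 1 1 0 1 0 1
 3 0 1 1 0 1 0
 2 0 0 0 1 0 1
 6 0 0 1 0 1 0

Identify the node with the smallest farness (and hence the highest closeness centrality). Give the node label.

Farness (sum of distances to all others) for each node — 1:6, 2:9, 3:7, 4:7, 5:9, 6:8.
The smallest farness is 6, for 1, so 1 has the highest closeness.

1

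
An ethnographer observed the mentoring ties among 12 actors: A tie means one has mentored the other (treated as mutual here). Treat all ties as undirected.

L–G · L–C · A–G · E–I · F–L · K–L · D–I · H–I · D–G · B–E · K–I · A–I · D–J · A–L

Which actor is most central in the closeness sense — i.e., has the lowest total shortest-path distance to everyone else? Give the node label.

Farness (sum of distances to all others) for each node — A:21, B:37, C:32, D:22, E:27, F:32, G:23, H:29, I:19, J:32, K:22, L:22.
The smallest farness is 19, for I, so I has the highest closeness.

I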